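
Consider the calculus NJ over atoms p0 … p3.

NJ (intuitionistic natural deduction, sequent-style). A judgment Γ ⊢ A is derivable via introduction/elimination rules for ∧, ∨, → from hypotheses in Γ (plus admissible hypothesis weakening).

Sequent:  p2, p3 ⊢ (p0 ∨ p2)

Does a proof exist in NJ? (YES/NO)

Derivation (root first):
[Wk] p2, p3 ⊢ (p0 ∨ p2)
  [∨I₂] p2 ⊢ (p0 ∨ p2)
    [Ax] p2 ⊢ p2

Result: YES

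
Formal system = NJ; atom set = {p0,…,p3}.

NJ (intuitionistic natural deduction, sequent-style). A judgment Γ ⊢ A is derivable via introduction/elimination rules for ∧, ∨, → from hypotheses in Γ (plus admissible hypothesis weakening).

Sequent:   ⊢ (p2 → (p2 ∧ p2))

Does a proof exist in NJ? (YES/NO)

Derivation (root first):
[→I]  ⊢ (p2 → (p2 ∧ p2))
  [∧I] p2 ⊢ (p2 ∧ p2)
    [Ax] p2 ⊢ p2
    [Ax] p2 ⊢ p2

Result: YES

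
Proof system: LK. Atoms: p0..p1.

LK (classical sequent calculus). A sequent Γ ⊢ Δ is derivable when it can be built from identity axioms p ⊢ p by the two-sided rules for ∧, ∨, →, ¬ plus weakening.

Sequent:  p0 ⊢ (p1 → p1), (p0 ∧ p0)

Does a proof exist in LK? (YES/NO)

Proof tree:
[∧R] p0 ⊢ (p1 → p1), (p0 ∧ p0)
  [WR]  ⊢ (p1 → p1), p0
    [→R]  ⊢ (p1 → p1)
      [Ax] p1 ⊢ p1
  [Ax] p0 ⊢ p0

Result: YES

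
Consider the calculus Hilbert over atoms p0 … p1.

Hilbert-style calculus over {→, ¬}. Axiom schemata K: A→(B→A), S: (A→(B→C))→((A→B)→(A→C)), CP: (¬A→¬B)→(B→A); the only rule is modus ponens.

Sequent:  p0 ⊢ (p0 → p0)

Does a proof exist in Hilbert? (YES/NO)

Proof tree:
[MP] p0 ⊢ (p0 → p0)
  [MP]  ⊢ ((p0 → p0) → (p0 → p0))
    [S]  ⊢ ((p0 → (p0 → p0)) → ((p0 → p0) → (p0 → p0)))
    [K]  ⊢ (p0 → (p0 → p0))
  [MP] p0 ⊢ (p0 → p0)
    [K]  ⊢ (p0 → (p0 → p0))
    [Hyp] p0 ⊢ p0

Result: YES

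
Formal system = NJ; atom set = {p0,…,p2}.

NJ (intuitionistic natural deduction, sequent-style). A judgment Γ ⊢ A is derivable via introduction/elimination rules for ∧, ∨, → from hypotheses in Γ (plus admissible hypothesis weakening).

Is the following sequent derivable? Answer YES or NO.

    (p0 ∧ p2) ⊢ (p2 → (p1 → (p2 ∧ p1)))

Proof tree:
[Wk] (p0 ∧ p2) ⊢ (p2 → (p1 → (p2 ∧ p1)))
  [→I]  ⊢ (p2 → (p1 → (p2 ∧ p1)))
    [→I] p2 ⊢ (p1 → (p2 ∧ p1))
      [∧I] p1, p2 ⊢ (p2 ∧ p1)
        [Ax] p2 ⊢ p2
        [Ax] p1 ⊢ p1

Result: YES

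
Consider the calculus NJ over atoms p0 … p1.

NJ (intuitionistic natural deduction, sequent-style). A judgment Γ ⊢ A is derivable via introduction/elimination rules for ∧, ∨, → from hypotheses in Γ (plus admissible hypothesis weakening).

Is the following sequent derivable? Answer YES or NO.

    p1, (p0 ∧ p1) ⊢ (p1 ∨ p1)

Derivation (root first):
[∨I₂] p1, (p0 ∧ p1) ⊢ (p1 ∨ p1)
  [Wk] p1, (p0 ∧ p1) ⊢ p1
    [Ax] p1 ⊢ p1

Result: YES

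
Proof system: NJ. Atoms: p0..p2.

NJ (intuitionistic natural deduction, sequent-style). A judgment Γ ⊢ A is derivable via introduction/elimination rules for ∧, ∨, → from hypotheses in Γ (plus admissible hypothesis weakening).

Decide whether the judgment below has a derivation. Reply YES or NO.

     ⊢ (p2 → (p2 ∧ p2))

Derivation (root first):
[→I]  ⊢ (p2 → (p2 ∧ p2))
  [∧I] p2 ⊢ (p2 ∧ p2)
    [Ax] p2 ⊢ p2
    [Ax] p2 ⊢ p2

Result: YES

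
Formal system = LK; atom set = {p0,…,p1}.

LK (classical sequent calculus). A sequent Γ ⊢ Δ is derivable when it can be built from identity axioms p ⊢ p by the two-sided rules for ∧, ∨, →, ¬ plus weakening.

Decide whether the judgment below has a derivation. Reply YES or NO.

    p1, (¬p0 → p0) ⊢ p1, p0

Derivation trace:
[→L] p1, (¬p0 → p0) ⊢ p1, p0
  [¬R]  ⊢ p0, ¬p0
    [Ax] p0 ⊢ p0
  [WL] p1, p0 ⊢ p1
    [Ax] p1 ⊢ p1

Result: YES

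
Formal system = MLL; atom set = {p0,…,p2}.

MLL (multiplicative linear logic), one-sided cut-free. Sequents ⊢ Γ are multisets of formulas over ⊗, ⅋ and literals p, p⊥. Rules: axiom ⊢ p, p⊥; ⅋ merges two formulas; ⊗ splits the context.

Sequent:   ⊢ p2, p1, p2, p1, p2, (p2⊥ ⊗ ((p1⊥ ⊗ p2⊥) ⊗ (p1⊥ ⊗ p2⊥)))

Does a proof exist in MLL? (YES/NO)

Proof tree:
[⊗]  ⊢ p2, p1, p2, p1, p2, (p2⊥ ⊗ ((p1⊥ ⊗ p2⊥) ⊗ (p1⊥ ⊗ p2⊥)))
  [Ax]  ⊢ p2, p2⊥
  [⊗]  ⊢ p1, p2, p1, p2, ((p1⊥ ⊗ p2⊥) ⊗ (p1⊥ ⊗ p2⊥))
    [⊗]  ⊢ p1, p2, (p1⊥ ⊗ p2⊥)
      [Ax]  ⊢ p1, p1⊥
      [Ax]  ⊢ p2, p2⊥
    [⊗]  ⊢ p1, p2, (p1⊥ ⊗ p2⊥)
      [Ax]  ⊢ p1, p1⊥
      [Ax]  ⊢ p2, p2⊥

Result: YES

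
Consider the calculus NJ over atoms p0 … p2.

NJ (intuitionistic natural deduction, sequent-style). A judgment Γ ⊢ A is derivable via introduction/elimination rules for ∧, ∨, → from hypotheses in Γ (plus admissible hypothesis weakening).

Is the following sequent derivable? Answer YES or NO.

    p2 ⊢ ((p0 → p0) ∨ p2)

Derivation (root first):
[∨I₁] p2 ⊢ ((p0 → p0) ∨ p2)
  [Wk] p2 ⊢ (p0 → p0)
    [→I]  ⊢ (p0 → p0)
      [Ax] p0 ⊢ p0

Result: YES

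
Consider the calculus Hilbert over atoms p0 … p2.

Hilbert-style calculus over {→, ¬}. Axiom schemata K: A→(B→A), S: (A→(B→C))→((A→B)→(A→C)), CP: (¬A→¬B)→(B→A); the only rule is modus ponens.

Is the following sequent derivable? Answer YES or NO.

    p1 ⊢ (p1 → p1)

Derivation (root first):
[MP] p1 ⊢ (p1 → p1)
  [K]  ⊢ (p1 → (p1 → p1))
  [MP] p1 ⊢ p1
    [MP] p1 ⊢ (p1 → p1)
      [K]  ⊢ (p1 → (p1 → p1))
      [Hyp] p1 ⊢ p1
    [Hyp] p1 ⊢ p1

Result: YES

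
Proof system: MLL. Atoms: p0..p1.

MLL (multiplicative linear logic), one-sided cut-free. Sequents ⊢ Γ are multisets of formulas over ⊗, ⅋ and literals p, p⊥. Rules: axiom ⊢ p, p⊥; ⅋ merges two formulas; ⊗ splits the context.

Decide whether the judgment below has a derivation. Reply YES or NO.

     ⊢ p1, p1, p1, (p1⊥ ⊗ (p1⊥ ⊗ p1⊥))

Derivation (root first):
[⊗]  ⊢ p1, p1, p1, (p1⊥ ⊗ (p1⊥ ⊗ p1⊥))
  [Ax]  ⊢ p1, p1⊥
  [⊗]  ⊢ p1, p1, (p1⊥ ⊗ p1⊥)
    [Ax]  ⊢ p1, p1⊥
    [Ax]  ⊢ p1, p1⊥

Result: YES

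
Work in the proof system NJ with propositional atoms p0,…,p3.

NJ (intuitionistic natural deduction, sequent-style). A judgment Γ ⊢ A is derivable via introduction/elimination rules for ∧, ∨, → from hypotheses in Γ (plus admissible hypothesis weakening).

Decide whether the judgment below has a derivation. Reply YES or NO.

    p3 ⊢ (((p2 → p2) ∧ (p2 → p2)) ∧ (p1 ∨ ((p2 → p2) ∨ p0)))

Proof tree:
[∧I] p3 ⊢ (((p2 → p2) ∧ (p2 → p2)) ∧ (p1 ∨ ((p2 → p2) ∨ p0)))
  [∧I] p3 ⊢ ((p2 → p2) ∧ (p2 → p2))
    [Wk] p3 ⊢ (p2 → p2)
      [→I]  ⊢ (p2 → p2)
        [Ax] p2 ⊢ p2
    [Wk] p3 ⊢ (p2 → p2)
      [→I]  ⊢ (p2 → p2)
        [Ax] p2 ⊢ p2
  [∨I₂]  ⊢ (p1 ∨ ((p2 → p2) ∨ p0))
    [∨I₁]  ⊢ ((p2 → p2) ∨ p0)
      [→I]  ⊢ (p2 → p2)
        [Ax] p2 ⊢ p2

Result: YES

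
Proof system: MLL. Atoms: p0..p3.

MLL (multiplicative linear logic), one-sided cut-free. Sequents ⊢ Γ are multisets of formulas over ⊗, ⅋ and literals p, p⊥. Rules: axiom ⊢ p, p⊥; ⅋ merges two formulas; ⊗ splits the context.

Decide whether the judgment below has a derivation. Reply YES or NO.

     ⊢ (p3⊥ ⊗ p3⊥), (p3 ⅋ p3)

Proof tree:
[⅋]  ⊢ (p3⊥ ⊗ p3⊥), (p3 ⅋ p3)
  [⊗]  ⊢ p3, p3, (p3⊥ ⊗ p3⊥)
    [Ax]  ⊢ p3, p3⊥
    [Ax]  ⊢ p3, p3⊥

Result: YES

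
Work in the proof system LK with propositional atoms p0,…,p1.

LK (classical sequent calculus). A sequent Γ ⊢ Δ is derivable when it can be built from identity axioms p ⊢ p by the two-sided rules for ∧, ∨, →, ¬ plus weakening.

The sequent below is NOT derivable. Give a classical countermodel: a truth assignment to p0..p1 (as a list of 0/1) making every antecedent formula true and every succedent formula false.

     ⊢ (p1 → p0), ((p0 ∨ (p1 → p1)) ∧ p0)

Truth-table refutation:
  v=00: Γ:[] Δ:[(p1 → p0)=T, ((p0 ∨ (p1 → p1)) ∧ p0)=F] refutes=False
  v=01: Γ:[] Δ:[(p1 → p0)=F, ((p0 ∨ (p1 → p1)) ∧ p0)=F] refutes=True  ← countermodel

Result: [0, 1]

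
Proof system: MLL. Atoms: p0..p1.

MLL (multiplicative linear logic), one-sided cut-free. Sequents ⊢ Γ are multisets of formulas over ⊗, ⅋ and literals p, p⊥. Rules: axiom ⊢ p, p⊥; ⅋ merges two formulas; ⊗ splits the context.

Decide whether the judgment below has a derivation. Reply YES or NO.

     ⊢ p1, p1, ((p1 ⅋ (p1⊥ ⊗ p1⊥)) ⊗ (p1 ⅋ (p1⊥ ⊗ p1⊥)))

Derivation (root first):
[⊗]  ⊢ p1, p1, ((p1 ⅋ (p1⊥ ⊗ p1⊥)) ⊗ (p1 ⅋ (p1⊥ ⊗ p1⊥)))
  [⅋]  ⊢ p1, (p1 ⅋ (p1⊥ ⊗ p1⊥))
    [⊗]  ⊢ p1, p1, (p1⊥ ⊗ p1⊥)
      [Ax]  ⊢ p1, p1⊥
      [Ax]  ⊢ p1, p1⊥
  [⅋]  ⊢ p1, (p1 ⅋ (p1⊥ ⊗ p1⊥))
    [⊗]  ⊢ p1, p1, (p1⊥ ⊗ p1⊥)
      [Ax]  ⊢ p1, p1⊥
      [Ax]  ⊢ p1, p1⊥

Result: YES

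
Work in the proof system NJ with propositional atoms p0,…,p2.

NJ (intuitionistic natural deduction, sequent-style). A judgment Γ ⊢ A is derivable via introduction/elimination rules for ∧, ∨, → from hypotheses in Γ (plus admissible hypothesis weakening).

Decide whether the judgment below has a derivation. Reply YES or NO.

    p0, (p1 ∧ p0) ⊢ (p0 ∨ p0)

Proof tree:
[Wk] p0, (p1 ∧ p0) ⊢ (p0 ∨ p0)
  [∨I₁] p0 ⊢ (p0 ∨ p0)
    [Ax] p0 ⊢ p0

Result: YES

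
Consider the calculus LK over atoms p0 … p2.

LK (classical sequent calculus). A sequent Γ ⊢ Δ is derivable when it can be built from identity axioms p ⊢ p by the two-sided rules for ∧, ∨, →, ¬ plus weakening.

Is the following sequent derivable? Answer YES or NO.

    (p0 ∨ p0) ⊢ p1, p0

Proof tree:
[∨L] (p0 ∨ p0) ⊢ p1, p0
  [WR] p0 ⊢ p0, p1
    [Ax] p0 ⊢ p0
  [WR] p0 ⊢ p0, p1
    [Ax] p0 ⊢ p0

Result: YES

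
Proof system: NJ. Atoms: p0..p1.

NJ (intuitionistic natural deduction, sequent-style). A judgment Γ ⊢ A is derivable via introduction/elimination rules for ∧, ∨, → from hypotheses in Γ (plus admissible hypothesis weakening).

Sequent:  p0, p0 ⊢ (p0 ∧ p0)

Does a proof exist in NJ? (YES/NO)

Derivation trace:
[Wk] p0, p0 ⊢ (p0 ∧ p0)
  [∧I] p0 ⊢ (p0 ∧ p0)
    [Ax] p0 ⊢ p0
    [Ax] p0 ⊢ p0

Result: YES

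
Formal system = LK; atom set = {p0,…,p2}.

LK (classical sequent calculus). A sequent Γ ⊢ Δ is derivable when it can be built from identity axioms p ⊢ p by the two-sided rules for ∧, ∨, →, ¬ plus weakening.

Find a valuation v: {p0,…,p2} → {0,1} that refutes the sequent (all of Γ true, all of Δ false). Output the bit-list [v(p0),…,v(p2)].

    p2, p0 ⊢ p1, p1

Search for a countermodel by truth-table:
  v=000: Γ:[p2=F, p0=F] Δ:[p1=F, p1=F] refutes=False
  v=001: Γ:[p2=T, p0=F] Δ:[p1=F, p1=F] refutes=False
  v=010: Γ:[p2=F, p0=F] Δ:[p1=T, p1=T] refutes=False
  v=011: Γ:[p2=T, p0=F] Δ:[p1=T, p1=T] refutes=False
  v=100: Γ:[p2=F, p0=T] Δ:[p1=F, p1=F] refutes=False
  v=101: Γ:[p2=T, p0=T] Δ:[p1=F, p1=F] refutes=True  ← countermodel

Result: [1, 0, 1]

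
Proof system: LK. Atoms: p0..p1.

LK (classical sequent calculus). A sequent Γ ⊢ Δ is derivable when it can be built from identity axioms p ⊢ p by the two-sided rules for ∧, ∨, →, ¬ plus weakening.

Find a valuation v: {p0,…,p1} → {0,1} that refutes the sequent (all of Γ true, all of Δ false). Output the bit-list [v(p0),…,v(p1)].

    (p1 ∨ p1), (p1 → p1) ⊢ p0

Search for a countermodel by truth-table:
  v=00: Γ:[(p1 ∨ p1)=F, (p1 → p1)=T] Δ:[p0=F] refutes=False
  v=01: Γ:[(p1 ∨ p1)=T, (p1 → p1)=T] Δ:[p0=F] refutes=True  ← countermodel

Result: [0, 1]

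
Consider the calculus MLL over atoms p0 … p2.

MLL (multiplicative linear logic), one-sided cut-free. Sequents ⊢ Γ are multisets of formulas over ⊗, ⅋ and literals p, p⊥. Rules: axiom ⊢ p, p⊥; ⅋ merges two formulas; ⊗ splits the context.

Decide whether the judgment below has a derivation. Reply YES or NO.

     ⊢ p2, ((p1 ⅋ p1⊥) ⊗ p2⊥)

Derivation (root first):
[⊗]  ⊢ p2, ((p1 ⅋ p1⊥) ⊗ p2⊥)
  [⅋]  ⊢ (p1 ⅋ p1⊥)
    [Ax]  ⊢ p1, p1⊥
  [Ax]  ⊢ p2, p2⊥

Result: YES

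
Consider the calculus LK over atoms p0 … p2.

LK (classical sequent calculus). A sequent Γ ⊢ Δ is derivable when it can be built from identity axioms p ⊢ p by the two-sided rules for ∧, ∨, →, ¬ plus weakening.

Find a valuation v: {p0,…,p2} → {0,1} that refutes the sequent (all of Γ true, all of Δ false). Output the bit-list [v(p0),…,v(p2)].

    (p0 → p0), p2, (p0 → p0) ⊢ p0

Truth-table refutation:
  v=000: Γ:[(p0 → p0)=T, p2=F, (p0 → p0)=T] Δ:[p0=F] refutes=False
  v=001: Γ:[(p0 → p0)=T, p2=T, (p0 → p0)=T] Δ:[p0=F] refutes=True  ← countermodel

Result: [0, 0, 1]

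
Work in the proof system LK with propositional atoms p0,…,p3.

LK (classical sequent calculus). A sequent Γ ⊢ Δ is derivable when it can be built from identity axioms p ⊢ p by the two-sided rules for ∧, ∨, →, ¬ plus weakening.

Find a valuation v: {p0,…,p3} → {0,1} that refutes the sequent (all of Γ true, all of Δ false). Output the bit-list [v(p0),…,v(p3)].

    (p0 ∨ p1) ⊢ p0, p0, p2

Truth-table refutation:
  v=0000: Γ:[(p0 ∨ p1)=F] Δ:[p0=F, p0=F, p2=F] refutes=False
  v=0001: Γ:[(p0 ∨ p1)=F] Δ:[p0=F, p0=F, p2=F] refutes=False
  v=0010: Γ:[(p0 ∨ p1)=F] Δ:[p0=F, p0=F, p2=T] refutes=False
  v=0011: Γ:[(p0 ∨ p1)=F] Δ:[p0=F, p0=F, p2=T] refutes=False
  v=0100: Γ:[(p0 ∨ p1)=T] Δ:[p0=F, p0=F, p2=F] refutes=True  ← countermodel

Result: [0, 1, 0, 0]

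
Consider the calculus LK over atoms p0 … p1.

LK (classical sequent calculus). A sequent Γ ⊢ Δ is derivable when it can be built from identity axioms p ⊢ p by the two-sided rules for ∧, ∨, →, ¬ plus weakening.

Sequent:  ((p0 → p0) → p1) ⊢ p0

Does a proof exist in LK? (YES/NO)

Enumerate valuations to refute Γ ⊢ Δ:
  v=00: Γ:[((p0 → p0) → p1)=F] Δ:[p0=F] refutes=False
  v=01: Γ:[((p0 → p0) → p1)=T] Δ:[p0=F] refutes=True  ← countermodel

Result: NO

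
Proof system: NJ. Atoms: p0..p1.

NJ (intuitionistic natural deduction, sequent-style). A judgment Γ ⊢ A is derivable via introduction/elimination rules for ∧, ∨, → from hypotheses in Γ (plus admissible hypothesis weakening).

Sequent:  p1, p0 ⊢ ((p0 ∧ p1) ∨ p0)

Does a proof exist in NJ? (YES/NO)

Derivation trace:
[∨I₁] p1, p0 ⊢ ((p0 ∧ p1) ∨ p0)
  [∧I] p1, p0 ⊢ (p0 ∧ p1)
    [Ax] p0 ⊢ p0
    [Ax] p1 ⊢ p1

Result: YES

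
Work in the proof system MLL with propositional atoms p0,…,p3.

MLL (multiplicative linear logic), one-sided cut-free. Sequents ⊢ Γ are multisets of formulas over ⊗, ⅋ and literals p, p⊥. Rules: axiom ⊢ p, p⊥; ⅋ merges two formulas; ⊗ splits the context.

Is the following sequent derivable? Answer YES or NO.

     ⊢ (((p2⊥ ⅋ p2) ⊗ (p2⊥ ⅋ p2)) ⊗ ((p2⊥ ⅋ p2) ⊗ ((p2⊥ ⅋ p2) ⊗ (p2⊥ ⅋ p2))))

Derivation (root first):
[⊗]  ⊢ (((p2⊥ ⅋ p2) ⊗ (p2⊥ ⅋ p2)) ⊗ ((p2⊥ ⅋ p2) ⊗ ((p2⊥ ⅋ p2) ⊗ (p2⊥ ⅋ p2))))
  [⊗]  ⊢ ((p2⊥ ⅋ p2) ⊗ (p2⊥ ⅋ p2))
    [⅋]  ⊢ (p2⊥ ⅋ p2)
      [Ax]  ⊢ p2, p2⊥
    [⅋]  ⊢ (p2⊥ ⅋ p2)
      [Ax]  ⊢ p2, p2⊥
  [⊗]  ⊢ ((p2⊥ ⅋ p2) ⊗ ((p2⊥ ⅋ p2) ⊗ (p2⊥ ⅋ p2)))
    [⅋]  ⊢ (p2⊥ ⅋ p2)
      [Ax]  ⊢ p2, p2⊥
    [⊗]  ⊢ ((p2⊥ ⅋ p2) ⊗ (p2⊥ ⅋ p2))
      [⅋]  ⊢ (p2⊥ ⅋ p2)
        [Ax]  ⊢ p2, p2⊥
      [⅋]  ⊢ (p2⊥ ⅋ p2)
        [Ax]  ⊢ p2, p2⊥

Result: YES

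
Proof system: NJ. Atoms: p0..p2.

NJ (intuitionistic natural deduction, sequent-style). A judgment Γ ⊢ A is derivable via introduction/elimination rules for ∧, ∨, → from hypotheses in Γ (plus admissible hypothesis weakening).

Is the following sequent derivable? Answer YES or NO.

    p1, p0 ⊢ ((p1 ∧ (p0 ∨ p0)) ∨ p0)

Derivation (root first):
[∨I₁] p1, p0 ⊢ ((p1 ∧ (p0 ∨ p0)) ∨ p0)
  [∧I] p1, p0 ⊢ (p1 ∧ (p0 ∨ p0))
    [Ax] p1 ⊢ p1
    [∨I₁] p0 ⊢ (p0 ∨ p0)
      [Ax] p0 ⊢ p0

Result: YES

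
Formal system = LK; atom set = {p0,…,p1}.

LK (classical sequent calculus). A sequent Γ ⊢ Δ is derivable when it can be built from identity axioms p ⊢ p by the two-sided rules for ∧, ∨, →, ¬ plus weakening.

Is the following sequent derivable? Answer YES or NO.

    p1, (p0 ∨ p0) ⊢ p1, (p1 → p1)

Derivation (root first):
[∨L] p1, (p0 ∨ p0) ⊢ p1, (p1 → p1)
  [→R] p0 ⊢ p1, (p1 → p1)
    [WR] p1, p0 ⊢ p1, p1
      [WL] p1, p0 ⊢ p1
        [Ax] p1 ⊢ p1
  [WL] p1, p0 ⊢ p1
    [Ax] p1 ⊢ p1

Result: YES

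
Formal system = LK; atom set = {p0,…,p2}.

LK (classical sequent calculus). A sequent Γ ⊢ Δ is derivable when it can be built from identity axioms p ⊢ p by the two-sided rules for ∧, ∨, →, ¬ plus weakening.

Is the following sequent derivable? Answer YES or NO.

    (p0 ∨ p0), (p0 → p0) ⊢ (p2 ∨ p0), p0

Derivation trace:
[→L] (p0 ∨ p0), (p0 → p0) ⊢ (p2 ∨ p0), p0
  [∨L] (p0 ∨ p0) ⊢ (p2 ∨ p0), p0
    [Ax] p0 ⊢ p0
    [∨R] p0 ⊢ (p2 ∨ p0)
      [WR] p0 ⊢ p0, p2
        [Ax] p0 ⊢ p0
  [Ax] p0 ⊢ p0

Result: YES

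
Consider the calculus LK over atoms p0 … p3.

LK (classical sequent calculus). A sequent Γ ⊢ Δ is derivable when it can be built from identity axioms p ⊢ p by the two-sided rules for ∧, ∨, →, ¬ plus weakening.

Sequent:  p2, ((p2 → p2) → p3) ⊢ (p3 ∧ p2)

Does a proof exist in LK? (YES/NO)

Proof tree:
[→L] p2, ((p2 → p2) → p3) ⊢ (p3 ∧ p2)
  [→R]  ⊢ (p2 → p2)
    [Ax] p2 ⊢ p2
  [∧R] p2, p3 ⊢ (p3 ∧ p2)
    [Ax] p3 ⊢ p3
    [Ax] p2 ⊢ p2

Result: YES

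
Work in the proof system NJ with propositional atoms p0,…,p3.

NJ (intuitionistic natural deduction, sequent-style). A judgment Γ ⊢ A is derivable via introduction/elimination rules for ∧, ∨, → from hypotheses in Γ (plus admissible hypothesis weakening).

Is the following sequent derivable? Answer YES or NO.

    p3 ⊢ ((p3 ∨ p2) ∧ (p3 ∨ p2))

Derivation (root first):
[∧I] p3 ⊢ ((p3 ∨ p2) ∧ (p3 ∨ p2))
  [∨I₁] p3 ⊢ (p3 ∨ p2)
    [Ax] p3 ⊢ p3
  [∨I₁] p3 ⊢ (p3 ∨ p2)
    [Ax] p3 ⊢ p3

Result: YES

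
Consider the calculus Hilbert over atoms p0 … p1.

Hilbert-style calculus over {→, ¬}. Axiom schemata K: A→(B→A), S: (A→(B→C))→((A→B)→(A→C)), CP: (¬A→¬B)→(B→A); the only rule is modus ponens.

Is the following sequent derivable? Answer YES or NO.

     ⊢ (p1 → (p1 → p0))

Truth-table refutation:
  v=00: Γ:[] Δ:[(p1 → (p1 → p0))=T] refutes=False
  v=01: Γ:[] Δ:[(p1 → (p1 → p0))=F] refutes=True  ← countermodel

Result: NO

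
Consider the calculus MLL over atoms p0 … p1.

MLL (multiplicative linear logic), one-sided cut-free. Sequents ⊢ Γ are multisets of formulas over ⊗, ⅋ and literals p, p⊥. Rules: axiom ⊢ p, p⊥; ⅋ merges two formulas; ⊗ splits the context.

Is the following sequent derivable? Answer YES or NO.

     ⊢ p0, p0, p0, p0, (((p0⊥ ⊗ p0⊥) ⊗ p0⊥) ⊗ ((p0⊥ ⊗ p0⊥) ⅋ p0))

Proof tree:
[⊗]  ⊢ p0, p0, p0, p0, (((p0⊥ ⊗ p0⊥) ⊗ p0⊥) ⊗ ((p0⊥ ⊗ p0⊥) ⅋ p0))
  [⊗]  ⊢ p0, p0, p0, ((p0⊥ ⊗ p0⊥) ⊗ p0⊥)
    [⊗]  ⊢ p0, p0, (p0⊥ ⊗ p0⊥)
      [Ax]  ⊢ p0, p0⊥
      [Ax]  ⊢ p0, p0⊥
    [Ax]  ⊢ p0, p0⊥
  [⅋]  ⊢ p0, ((p0⊥ ⊗ p0⊥) ⅋ p0)
    [⊗]  ⊢ p0, p0, (p0⊥ ⊗ p0⊥)
      [Ax]  ⊢ p0, p0⊥
      [Ax]  ⊢ p0, p0⊥

Result: YES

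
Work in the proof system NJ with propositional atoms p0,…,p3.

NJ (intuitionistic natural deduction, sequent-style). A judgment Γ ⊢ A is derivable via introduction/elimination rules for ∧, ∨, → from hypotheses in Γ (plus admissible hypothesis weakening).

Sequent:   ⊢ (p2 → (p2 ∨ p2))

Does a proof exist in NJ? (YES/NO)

Proof tree:
[→I]  ⊢ (p2 → (p2 ∨ p2))
  [∨I₁] p2 ⊢ (p2 ∨ p2)
    [Ax] p2 ⊢ p2

Result: YES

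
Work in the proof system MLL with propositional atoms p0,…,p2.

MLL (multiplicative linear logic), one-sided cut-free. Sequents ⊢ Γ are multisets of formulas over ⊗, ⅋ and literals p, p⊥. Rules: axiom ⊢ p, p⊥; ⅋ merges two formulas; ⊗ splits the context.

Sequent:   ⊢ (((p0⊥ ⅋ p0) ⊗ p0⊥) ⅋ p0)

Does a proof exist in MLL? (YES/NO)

Proof tree:
[⅋]  ⊢ (((p0⊥ ⅋ p0) ⊗ p0⊥) ⅋ p0)
  [⊗]  ⊢ p0, ((p0⊥ ⅋ p0) ⊗ p0⊥)
    [⅋]  ⊢ (p0⊥ ⅋ p0)
      [Ax]  ⊢ p0, p0⊥
    [Ax]  ⊢ p0, p0⊥

Result: YES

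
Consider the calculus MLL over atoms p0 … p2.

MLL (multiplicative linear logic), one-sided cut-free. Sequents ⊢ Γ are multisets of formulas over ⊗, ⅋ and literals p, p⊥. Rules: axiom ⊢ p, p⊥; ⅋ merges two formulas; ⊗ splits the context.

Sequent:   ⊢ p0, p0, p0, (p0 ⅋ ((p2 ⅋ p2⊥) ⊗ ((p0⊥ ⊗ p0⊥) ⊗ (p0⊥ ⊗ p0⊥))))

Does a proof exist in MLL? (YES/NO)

Derivation trace:
[⅋]  ⊢ p0, p0, p0, (p0 ⅋ ((p2 ⅋ p2⊥) ⊗ ((p0⊥ ⊗ p0⊥) ⊗ (p0⊥ ⊗ p0⊥))))
  [⊗]  ⊢ p0, p0, p0, p0, ((p2 ⅋ p2⊥) ⊗ ((p0⊥ ⊗ p0⊥) ⊗ (p0⊥ ⊗ p0⊥)))
    [⅋]  ⊢ (p2 ⅋ p2⊥)
      [Ax]  ⊢ p2, p2⊥
    [⊗]  ⊢ p0, p0, p0, p0, ((p0⊥ ⊗ p0⊥) ⊗ (p0⊥ ⊗ p0⊥))
      [⊗]  ⊢ p0, p0, (p0⊥ ⊗ p0⊥)
        [Ax]  ⊢ p0, p0⊥
        [Ax]  ⊢ p0, p0⊥
      [⊗]  ⊢ p0, p0, (p0⊥ ⊗ p0⊥)
        [Ax]  ⊢ p0, p0⊥
        [Ax]  ⊢ p0, p0⊥

Result: YES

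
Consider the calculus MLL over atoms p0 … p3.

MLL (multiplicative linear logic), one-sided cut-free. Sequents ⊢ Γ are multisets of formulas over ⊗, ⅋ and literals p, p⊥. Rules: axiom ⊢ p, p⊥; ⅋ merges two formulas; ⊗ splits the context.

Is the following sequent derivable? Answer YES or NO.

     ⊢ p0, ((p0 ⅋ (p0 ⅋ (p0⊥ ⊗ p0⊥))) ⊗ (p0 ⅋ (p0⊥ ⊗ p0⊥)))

Derivation (root first):
[⊗]  ⊢ p0, ((p0 ⅋ (p0 ⅋ (p0⊥ ⊗ p0⊥))) ⊗ (p0 ⅋ (p0⊥ ⊗ p0⊥)))
  [⅋]  ⊢ (p0 ⅋ (p0 ⅋ (p0⊥ ⊗ p0⊥)))
    [⅋]  ⊢ p0, (p0 ⅋ (p0⊥ ⊗ p0⊥))
      [⊗]  ⊢ p0, p0, (p0⊥ ⊗ p0⊥)
        [Ax]  ⊢ p0, p0⊥
        [Ax]  ⊢ p0, p0⊥
  [⅋]  ⊢ p0, (p0 ⅋ (p0⊥ ⊗ p0⊥))
    [⊗]  ⊢ p0, p0, (p0⊥ ⊗ p0⊥)
      [Ax]  ⊢ p0, p0⊥
      [Ax]  ⊢ p0, p0⊥

Result: YES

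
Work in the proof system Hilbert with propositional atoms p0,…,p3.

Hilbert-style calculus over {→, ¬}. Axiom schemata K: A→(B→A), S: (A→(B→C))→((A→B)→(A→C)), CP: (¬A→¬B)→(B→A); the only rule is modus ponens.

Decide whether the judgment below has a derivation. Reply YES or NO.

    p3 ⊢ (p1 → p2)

Truth-table refutation:
  v=0000: Γ:[p3=F] Δ:[(p1 → p2)=T] refutes=False
  v=0001: Γ:[p3=T] Δ:[(p1 → p2)=T] refutes=False
  v=0010: Γ:[p3=F] Δ:[(p1 → p2)=T] refutes=False
  v=0011: Γ:[p3=T] Δ:[(p1 → p2)=T] refutes=False
  v=0100: Γ:[p3=F] Δ:[(p1 → p2)=F] refutes=False
  v=0101: Γ:[p3=T] Δ:[(p1 → p2)=F] refutes=True  ← countermodel

Result: NO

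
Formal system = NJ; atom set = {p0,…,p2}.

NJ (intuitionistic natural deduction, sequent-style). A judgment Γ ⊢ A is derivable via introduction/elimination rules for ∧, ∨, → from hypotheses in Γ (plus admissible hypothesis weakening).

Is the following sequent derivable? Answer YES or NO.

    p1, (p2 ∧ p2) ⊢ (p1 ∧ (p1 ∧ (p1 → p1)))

Derivation (root first):
[∧I] p1, (p2 ∧ p2) ⊢ (p1 ∧ (p1 ∧ (p1 → p1)))
  [Ax] p1 ⊢ p1
  [Wk] p1, (p2 ∧ p2) ⊢ (p1 ∧ (p1 → p1))
    [∧I] p1 ⊢ (p1 ∧ (p1 → p1))
      [Ax] p1 ⊢ p1
      [→I]  ⊢ (p1 → p1)
        [Ax] p1 ⊢ p1

Result: YES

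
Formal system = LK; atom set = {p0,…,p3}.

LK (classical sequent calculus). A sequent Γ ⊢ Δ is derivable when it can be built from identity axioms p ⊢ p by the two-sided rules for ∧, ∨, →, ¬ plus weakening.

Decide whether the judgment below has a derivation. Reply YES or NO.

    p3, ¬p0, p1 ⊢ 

Truth-table refutation:
  v=0000: Γ:[p3=F, ¬p0=T, p1=F] Δ:[] refutes=False
  v=0001: Γ:[p3=T, ¬p0=T, p1=F] Δ:[] refutes=False
  v=0010: Γ:[p3=F, ¬p0=T, p1=F] Δ:[] refutes=False
  v=0011: Γ:[p3=T, ¬p0=T, p1=F] Δ:[] refutes=False
  v=0100: Γ:[p3=F, ¬p0=T, p1=T] Δ:[] refutes=False
  v=0101: Γ:[p3=T, ¬p0=T, p1=T] Δ:[] refutes=True  ← countermodel

Result: NO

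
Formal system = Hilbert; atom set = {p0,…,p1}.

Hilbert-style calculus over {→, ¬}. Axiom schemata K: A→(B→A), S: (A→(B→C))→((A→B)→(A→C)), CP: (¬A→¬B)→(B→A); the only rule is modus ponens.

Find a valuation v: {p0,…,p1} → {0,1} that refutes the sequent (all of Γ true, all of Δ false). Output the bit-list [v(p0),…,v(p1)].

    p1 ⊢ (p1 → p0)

Enumerate valuations to refute Γ ⊢ Δ:
  v=00: Γ:[p1=F] Δ:[(p1 → p0)=T] refutes=False
  v=01: Γ:[p1=T] Δ:[(p1 → p0)=F] refutes=True  ← countermodel

Result: [0, 1]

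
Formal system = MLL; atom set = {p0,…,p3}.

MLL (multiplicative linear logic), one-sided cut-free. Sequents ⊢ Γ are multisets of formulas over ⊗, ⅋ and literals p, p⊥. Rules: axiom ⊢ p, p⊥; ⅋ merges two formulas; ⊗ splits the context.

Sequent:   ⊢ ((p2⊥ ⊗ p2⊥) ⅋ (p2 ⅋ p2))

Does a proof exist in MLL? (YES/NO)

Proof tree:
[⅋]  ⊢ ((p2⊥ ⊗ p2⊥) ⅋ (p2 ⅋ p2))
  [⅋]  ⊢ (p2⊥ ⊗ p2⊥), (p2 ⅋ p2)
    [⊗]  ⊢ p2, p2, (p2⊥ ⊗ p2⊥)
      [Ax]  ⊢ p2, p2⊥
      [Ax]  ⊢ p2, p2⊥

Result: YES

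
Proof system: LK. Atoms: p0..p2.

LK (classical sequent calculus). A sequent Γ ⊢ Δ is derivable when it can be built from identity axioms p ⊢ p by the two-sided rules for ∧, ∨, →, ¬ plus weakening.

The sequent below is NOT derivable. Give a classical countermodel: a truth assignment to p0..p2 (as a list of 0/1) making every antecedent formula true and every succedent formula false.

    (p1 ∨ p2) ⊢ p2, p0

Search for a countermodel by truth-table:
  v=000: Γ:[(p1 ∨ p2)=F] Δ:[p2=F, p0=F] refutes=False
  v=001: Γ:[(p1 ∨ p2)=T] Δ:[p2=T, p0=F] refutes=False
  v=010: Γ:[(p1 ∨ p2)=T] Δ:[p2=F, p0=F] refutes=True  ← countermodel

Result: [0, 1, 0]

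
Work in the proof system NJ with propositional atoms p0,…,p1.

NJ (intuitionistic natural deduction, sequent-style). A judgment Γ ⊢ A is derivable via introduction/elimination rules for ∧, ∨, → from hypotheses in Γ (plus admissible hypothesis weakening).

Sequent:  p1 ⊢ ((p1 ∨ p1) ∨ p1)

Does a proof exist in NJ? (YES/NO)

Derivation (root first):
[∨I₁] p1 ⊢ ((p1 ∨ p1) ∨ p1)
  [∨I₂] p1 ⊢ (p1 ∨ p1)
    [Ax] p1 ⊢ p1

Result: YES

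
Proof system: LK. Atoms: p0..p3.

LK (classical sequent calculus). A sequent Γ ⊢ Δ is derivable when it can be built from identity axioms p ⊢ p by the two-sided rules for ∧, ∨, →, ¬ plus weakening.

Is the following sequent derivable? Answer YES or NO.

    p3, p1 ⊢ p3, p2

Derivation trace:
[WL] p3, p1 ⊢ p3, p2
  [WR] p3 ⊢ p3, p2
    [Ax] p3 ⊢ p3

Result: YES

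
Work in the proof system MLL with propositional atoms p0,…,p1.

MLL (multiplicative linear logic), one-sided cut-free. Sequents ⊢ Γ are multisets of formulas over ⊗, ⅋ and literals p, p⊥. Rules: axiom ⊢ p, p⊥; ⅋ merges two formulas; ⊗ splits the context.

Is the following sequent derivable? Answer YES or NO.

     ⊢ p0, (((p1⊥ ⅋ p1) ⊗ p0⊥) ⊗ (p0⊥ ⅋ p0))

Proof tree:
[⊗]  ⊢ p0, (((p1⊥ ⅋ p1) ⊗ p0⊥) ⊗ (p0⊥ ⅋ p0))
  [⊗]  ⊢ p0, ((p1⊥ ⅋ p1) ⊗ p0⊥)
    [⅋]  ⊢ (p1⊥ ⅋ p1)
      [Ax]  ⊢ p1, p1⊥
    [Ax]  ⊢ p0, p0⊥
  [⅋]  ⊢ (p0⊥ ⅋ p0)
    [Ax]  ⊢ p0, p0⊥

Result: YES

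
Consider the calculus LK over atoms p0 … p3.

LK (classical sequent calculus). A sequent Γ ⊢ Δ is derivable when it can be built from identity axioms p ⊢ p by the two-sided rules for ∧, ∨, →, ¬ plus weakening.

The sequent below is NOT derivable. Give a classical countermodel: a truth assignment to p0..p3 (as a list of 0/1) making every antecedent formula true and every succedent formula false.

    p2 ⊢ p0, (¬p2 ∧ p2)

Enumerate valuations to refute Γ ⊢ Δ:
  v=0000: Γ:[p2=F] Δ:[p0=F, (¬p2 ∧ p2)=F] refutes=False
  v=0001: Γ:[p2=F] Δ:[p0=F, (¬p2 ∧ p2)=F] refutes=False
  v=0010: Γ:[p2=T] Δ:[p0=F, (¬p2 ∧ p2)=F] refutes=True  ← countermodel

Result: [0, 0, 1, 0]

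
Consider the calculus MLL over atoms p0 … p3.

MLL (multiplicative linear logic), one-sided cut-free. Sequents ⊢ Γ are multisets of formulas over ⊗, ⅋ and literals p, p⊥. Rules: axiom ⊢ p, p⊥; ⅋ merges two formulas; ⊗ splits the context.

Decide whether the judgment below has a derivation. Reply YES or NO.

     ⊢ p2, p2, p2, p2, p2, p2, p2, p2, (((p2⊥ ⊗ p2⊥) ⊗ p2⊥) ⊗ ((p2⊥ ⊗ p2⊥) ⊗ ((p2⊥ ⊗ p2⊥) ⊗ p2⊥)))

Derivation trace:
[⊗]  ⊢ p2, p2, p2, p2, p2, p2, p2, p2, (((p2⊥ ⊗ p2⊥) ⊗ p2⊥) ⊗ ((p2⊥ ⊗ p2⊥) ⊗ ((p2⊥ ⊗ p2⊥) ⊗ p2⊥)))
  [⊗]  ⊢ p2, p2, p2, ((p2⊥ ⊗ p2⊥) ⊗ p2⊥)
    [⊗]  ⊢ p2, p2, (p2⊥ ⊗ p2⊥)
      [Ax]  ⊢ p2, p2⊥
      [Ax]  ⊢ p2, p2⊥
    [Ax]  ⊢ p2, p2⊥
  [⊗]  ⊢ p2, p2, p2, p2, p2, ((p2⊥ ⊗ p2⊥) ⊗ ((p2⊥ ⊗ p2⊥) ⊗ p2⊥))
    [⊗]  ⊢ p2, p2, (p2⊥ ⊗ p2⊥)
      [Ax]  ⊢ p2, p2⊥
      [Ax]  ⊢ p2, p2⊥
    [⊗]  ⊢ p2, p2, p2, ((p2⊥ ⊗ p2⊥) ⊗ p2⊥)
      [⊗]  ⊢ p2, p2, (p2⊥ ⊗ p2⊥)
        [Ax]  ⊢ p2, p2⊥
        [Ax]  ⊢ p2, p2⊥
      [Ax]  ⊢ p2, p2⊥

Result: YES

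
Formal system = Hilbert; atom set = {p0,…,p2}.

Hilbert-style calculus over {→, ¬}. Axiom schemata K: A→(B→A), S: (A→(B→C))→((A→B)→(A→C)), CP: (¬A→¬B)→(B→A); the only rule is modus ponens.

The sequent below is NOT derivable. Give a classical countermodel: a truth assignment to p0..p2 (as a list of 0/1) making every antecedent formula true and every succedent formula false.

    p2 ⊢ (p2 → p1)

Enumerate valuations to refute Γ ⊢ Δ:
  v=000: Γ:[p2=F] Δ:[(p2 → p1)=T] refutes=False
  v=001: Γ:[p2=T] Δ:[(p2 → p1)=F] refutes=True  ← countermodel

Result: [0, 0, 1]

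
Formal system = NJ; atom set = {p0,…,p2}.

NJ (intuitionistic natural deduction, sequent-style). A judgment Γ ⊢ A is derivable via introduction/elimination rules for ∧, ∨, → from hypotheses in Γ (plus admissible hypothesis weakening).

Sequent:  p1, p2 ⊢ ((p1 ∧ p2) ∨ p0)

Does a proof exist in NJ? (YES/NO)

Proof tree:
[∨I₁] p1, p2 ⊢ ((p1 ∧ p2) ∨ p0)
  [∧I] p1, p2 ⊢ (p1 ∧ p2)
    [Ax] p1 ⊢ p1
    [Ax] p2 ⊢ p2

Result: YES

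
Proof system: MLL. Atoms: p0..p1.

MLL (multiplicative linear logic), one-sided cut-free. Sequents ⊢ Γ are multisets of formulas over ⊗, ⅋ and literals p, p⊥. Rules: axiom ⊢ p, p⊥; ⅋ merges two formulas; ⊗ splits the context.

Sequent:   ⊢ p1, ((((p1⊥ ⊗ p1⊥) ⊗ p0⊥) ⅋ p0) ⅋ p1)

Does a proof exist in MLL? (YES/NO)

Proof tree:
[⅋]  ⊢ p1, ((((p1⊥ ⊗ p1⊥) ⊗ p0⊥) ⅋ p0) ⅋ p1)
  [⅋]  ⊢ p1, p1, (((p1⊥ ⊗ p1⊥) ⊗ p0⊥) ⅋ p0)
    [⊗]  ⊢ p1, p1, p0, ((p1⊥ ⊗ p1⊥) ⊗ p0⊥)
      [⊗]  ⊢ p1, p1, (p1⊥ ⊗ p1⊥)
        [Ax]  ⊢ p1, p1⊥
        [Ax]  ⊢ p1, p1⊥
      [Ax]  ⊢ p0, p0⊥

Result: YES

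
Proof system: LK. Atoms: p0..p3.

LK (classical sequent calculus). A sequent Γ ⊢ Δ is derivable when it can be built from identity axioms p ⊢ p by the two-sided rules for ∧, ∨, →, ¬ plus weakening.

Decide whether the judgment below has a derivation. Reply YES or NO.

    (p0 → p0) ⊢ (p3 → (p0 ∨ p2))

Truth-table refutation:
  v=0000: Γ:[(p0 → p0)=T] Δ:[(p3 → (p0 ∨ p2))=T] refutes=False
  v=0001: Γ:[(p0 → p0)=T] Δ:[(p3 → (p0 ∨ p2))=F] refutes=True  ← countermodel

Result: NO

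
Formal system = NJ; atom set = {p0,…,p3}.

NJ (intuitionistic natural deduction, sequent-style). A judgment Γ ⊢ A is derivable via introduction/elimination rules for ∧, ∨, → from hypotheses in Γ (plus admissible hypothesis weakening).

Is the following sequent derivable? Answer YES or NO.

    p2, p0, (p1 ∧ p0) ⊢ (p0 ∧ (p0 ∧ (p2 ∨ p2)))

Derivation (root first):
[Wk] p2, p0, (p1 ∧ p0) ⊢ (p0 ∧ (p0 ∧ (p2 ∨ p2)))
  [∧I] p2, p0 ⊢ (p0 ∧ (p0 ∧ (p2 ∨ p2)))
    [Ax] p0 ⊢ p0
    [∧I] p2, p0 ⊢ (p0 ∧ (p2 ∨ p2))
      [Ax] p0 ⊢ p0
      [∨I₁] p2 ⊢ (p2 ∨ p2)
        [Ax] p2 ⊢ p2

Result: YES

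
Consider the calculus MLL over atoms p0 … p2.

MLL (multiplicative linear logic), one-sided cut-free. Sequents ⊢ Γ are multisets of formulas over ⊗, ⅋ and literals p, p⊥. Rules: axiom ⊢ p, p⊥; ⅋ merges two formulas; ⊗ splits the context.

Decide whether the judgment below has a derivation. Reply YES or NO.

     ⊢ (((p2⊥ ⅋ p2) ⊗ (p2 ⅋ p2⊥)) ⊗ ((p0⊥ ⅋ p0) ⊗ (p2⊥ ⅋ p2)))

Proof tree:
[⊗]  ⊢ (((p2⊥ ⅋ p2) ⊗ (p2 ⅋ p2⊥)) ⊗ ((p0⊥ ⅋ p0) ⊗ (p2⊥ ⅋ p2)))
  [⊗]  ⊢ ((p2⊥ ⅋ p2) ⊗ (p2 ⅋ p2⊥))
    [⅋]  ⊢ (p2⊥ ⅋ p2)
      [Ax]  ⊢ p2, p2⊥
    [⅋]  ⊢ (p2 ⅋ p2⊥)
      [Ax]  ⊢ p2, p2⊥
  [⊗]  ⊢ ((p0⊥ ⅋ p0) ⊗ (p2⊥ ⅋ p2))
    [⅋]  ⊢ (p0⊥ ⅋ p0)
      [Ax]  ⊢ p0, p0⊥
    [⅋]  ⊢ (p2⊥ ⅋ p2)
      [Ax]  ⊢ p2, p2⊥

Result: YES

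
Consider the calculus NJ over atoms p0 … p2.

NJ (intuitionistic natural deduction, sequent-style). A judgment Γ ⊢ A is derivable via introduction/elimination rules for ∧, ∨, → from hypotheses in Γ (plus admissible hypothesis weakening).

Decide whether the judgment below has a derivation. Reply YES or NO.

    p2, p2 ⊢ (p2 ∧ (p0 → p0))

Derivation (root first):
[Wk] p2, p2 ⊢ (p2 ∧ (p0 → p0))
  [∧I] p2 ⊢ (p2 ∧ (p0 → p0))
    [Ax] p2 ⊢ p2
    [→I]  ⊢ (p0 → p0)
      [Ax] p0 ⊢ p0

Result: YES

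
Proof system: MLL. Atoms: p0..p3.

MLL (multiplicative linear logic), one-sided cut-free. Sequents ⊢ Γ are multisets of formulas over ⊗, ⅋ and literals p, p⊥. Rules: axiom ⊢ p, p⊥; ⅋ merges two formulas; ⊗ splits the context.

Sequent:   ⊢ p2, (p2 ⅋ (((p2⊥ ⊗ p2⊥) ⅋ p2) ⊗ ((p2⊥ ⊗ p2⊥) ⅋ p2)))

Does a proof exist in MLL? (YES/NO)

Proof tree:
[⅋]  ⊢ p2, (p2 ⅋ (((p2⊥ ⊗ p2⊥) ⅋ p2) ⊗ ((p2⊥ ⊗ p2⊥) ⅋ p2)))
  [⊗]  ⊢ p2, p2, (((p2⊥ ⊗ p2⊥) ⅋ p2) ⊗ ((p2⊥ ⊗ p2⊥) ⅋ p2))
    [⅋]  ⊢ p2, ((p2⊥ ⊗ p2⊥) ⅋ p2)
      [⊗]  ⊢ p2, p2, (p2⊥ ⊗ p2⊥)
        [Ax]  ⊢ p2, p2⊥
        [Ax]  ⊢ p2, p2⊥
    [⅋]  ⊢ p2, ((p2⊥ ⊗ p2⊥) ⅋ p2)
      [⊗]  ⊢ p2, p2, (p2⊥ ⊗ p2⊥)
        [Ax]  ⊢ p2, p2⊥
        [Ax]  ⊢ p2, p2⊥

Result: YES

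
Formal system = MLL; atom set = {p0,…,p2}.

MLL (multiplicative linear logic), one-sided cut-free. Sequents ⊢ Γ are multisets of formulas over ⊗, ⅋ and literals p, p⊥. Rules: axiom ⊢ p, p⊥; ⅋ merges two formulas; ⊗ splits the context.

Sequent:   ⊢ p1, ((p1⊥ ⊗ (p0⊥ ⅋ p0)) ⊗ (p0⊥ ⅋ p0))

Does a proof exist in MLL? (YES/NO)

Proof tree:
[⊗]  ⊢ p1, ((p1⊥ ⊗ (p0⊥ ⅋ p0)) ⊗ (p0⊥ ⅋ p0))
  [⊗]  ⊢ p1, (p1⊥ ⊗ (p0⊥ ⅋ p0))
    [Ax]  ⊢ p1, p1⊥
    [⅋]  ⊢ (p0⊥ ⅋ p0)
      [Ax]  ⊢ p0, p0⊥
  [⅋]  ⊢ (p0⊥ ⅋ p0)
    [Ax]  ⊢ p0, p0⊥

Result: YES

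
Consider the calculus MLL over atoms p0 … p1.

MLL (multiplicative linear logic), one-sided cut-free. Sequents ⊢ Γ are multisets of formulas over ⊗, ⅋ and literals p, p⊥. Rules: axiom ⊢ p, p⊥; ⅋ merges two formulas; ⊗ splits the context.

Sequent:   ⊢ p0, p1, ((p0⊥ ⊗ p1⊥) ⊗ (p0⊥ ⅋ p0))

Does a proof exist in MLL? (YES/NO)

Proof tree:
[⊗]  ⊢ p0, p1, ((p0⊥ ⊗ p1⊥) ⊗ (p0⊥ ⅋ p0))
  [⊗]  ⊢ p0, p1, (p0⊥ ⊗ p1⊥)
    [Ax]  ⊢ p0, p0⊥
    [Ax]  ⊢ p1, p1⊥
  [⅋]  ⊢ (p0⊥ ⅋ p0)
    [Ax]  ⊢ p0, p0⊥

Result: YES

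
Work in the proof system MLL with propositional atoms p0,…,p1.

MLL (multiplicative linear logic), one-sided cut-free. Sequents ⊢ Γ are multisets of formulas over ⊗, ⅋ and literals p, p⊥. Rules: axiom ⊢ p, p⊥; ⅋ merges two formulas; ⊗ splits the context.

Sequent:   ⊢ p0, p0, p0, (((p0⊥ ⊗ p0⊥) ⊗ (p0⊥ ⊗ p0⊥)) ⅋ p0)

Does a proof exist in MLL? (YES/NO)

Derivation trace:
[⅋]  ⊢ p0, p0, p0, (((p0⊥ ⊗ p0⊥) ⊗ (p0⊥ ⊗ p0⊥)) ⅋ p0)
  [⊗]  ⊢ p0, p0, p0, p0, ((p0⊥ ⊗ p0⊥) ⊗ (p0⊥ ⊗ p0⊥))
    [⊗]  ⊢ p0, p0, (p0⊥ ⊗ p0⊥)
      [Ax]  ⊢ p0, p0⊥
      [Ax]  ⊢ p0, p0⊥
    [⊗]  ⊢ p0, p0, (p0⊥ ⊗ p0⊥)
      [Ax]  ⊢ p0, p0⊥
      [Ax]  ⊢ p0, p0⊥

Result: YES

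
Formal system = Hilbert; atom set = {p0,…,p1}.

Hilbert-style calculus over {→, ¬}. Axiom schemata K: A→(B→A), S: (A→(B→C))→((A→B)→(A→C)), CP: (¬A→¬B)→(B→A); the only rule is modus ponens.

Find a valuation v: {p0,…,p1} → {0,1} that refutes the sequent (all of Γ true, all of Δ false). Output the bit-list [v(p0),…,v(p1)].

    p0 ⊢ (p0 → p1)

Search for a countermodel by truth-table:
  v=00: Γ:[p0=F] Δ:[(p0 → p1)=T] refutes=False
  v=01: Γ:[p0=F] Δ:[(p0 → p1)=T] refutes=False
  v=10: Γ:[p0=T] Δ:[(p0 → p1)=F] refutes=True  ← countermodel

Result: [1, 0]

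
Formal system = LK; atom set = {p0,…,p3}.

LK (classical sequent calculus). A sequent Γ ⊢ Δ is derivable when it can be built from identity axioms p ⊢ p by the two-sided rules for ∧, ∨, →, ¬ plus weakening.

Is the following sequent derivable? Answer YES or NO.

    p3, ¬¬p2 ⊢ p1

Search for a countermodel by truth-table:
  v=0000: Γ:[p3=F, ¬¬p2=F] Δ:[p1=F] refutes=False
  v=0001: Γ:[p3=T, ¬¬p2=F] Δ:[p1=F] refutes=False
  v=0010: Γ:[p3=F, ¬¬p2=T] Δ:[p1=F] refutes=False
  v=0011: Γ:[p3=T, ¬¬p2=T] Δ:[p1=F] refutes=True  ← countermodel

Result: NO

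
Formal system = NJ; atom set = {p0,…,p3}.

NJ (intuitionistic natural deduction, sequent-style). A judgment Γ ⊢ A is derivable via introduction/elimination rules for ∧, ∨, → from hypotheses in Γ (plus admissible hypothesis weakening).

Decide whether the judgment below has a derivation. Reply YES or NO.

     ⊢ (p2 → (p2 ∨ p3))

Derivation (root first):
[→I]  ⊢ (p2 → (p2 ∨ p3))
  [∨I₁] p2 ⊢ (p2 ∨ p3)
    [→E] p2 ⊢ p2
      [→I]  ⊢ (p2 → p2)
        [Ax] p2 ⊢ p2
      [Ax] p2 ⊢ p2

Result: YES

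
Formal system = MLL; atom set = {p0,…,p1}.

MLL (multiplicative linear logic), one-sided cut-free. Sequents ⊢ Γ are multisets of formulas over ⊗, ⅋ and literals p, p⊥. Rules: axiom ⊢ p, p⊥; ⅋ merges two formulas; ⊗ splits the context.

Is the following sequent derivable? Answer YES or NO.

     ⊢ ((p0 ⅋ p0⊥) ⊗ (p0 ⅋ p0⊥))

Derivation trace:
[⊗]  ⊢ ((p0 ⅋ p0⊥) ⊗ (p0 ⅋ p0⊥))
  [⅋]  ⊢ (p0 ⅋ p0⊥)
    [Ax]  ⊢ p0, p0⊥
  [⅋]  ⊢ (p0 ⅋ p0⊥)
    [Ax]  ⊢ p0, p0⊥

Result: YES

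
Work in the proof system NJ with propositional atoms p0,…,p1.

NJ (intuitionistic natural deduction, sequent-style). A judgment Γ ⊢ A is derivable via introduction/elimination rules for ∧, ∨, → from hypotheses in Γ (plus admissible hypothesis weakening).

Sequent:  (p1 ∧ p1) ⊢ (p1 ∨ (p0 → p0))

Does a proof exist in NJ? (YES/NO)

Derivation (root first):
[∨I₂] (p1 ∧ p1) ⊢ (p1 ∨ (p0 → p0))
  [Wk] (p1 ∧ p1) ⊢ (p0 → p0)
    [→I]  ⊢ (p0 → p0)
      [Ax] p0 ⊢ p0

Result: YES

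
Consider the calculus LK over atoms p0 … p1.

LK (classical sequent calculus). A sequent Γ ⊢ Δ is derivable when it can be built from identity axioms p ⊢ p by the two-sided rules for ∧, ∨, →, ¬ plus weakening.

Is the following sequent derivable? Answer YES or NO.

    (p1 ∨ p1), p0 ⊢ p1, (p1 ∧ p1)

Proof tree:
[WL] (p1 ∨ p1), p0 ⊢ p1, (p1 ∧ p1)
  [∨L] (p1 ∨ p1) ⊢ p1, (p1 ∧ p1)
    [Ax] p1 ⊢ p1
    [∧R] p1 ⊢ (p1 ∧ p1)
      [Ax] p1 ⊢ p1
      [Ax] p1 ⊢ p1

Result: YES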